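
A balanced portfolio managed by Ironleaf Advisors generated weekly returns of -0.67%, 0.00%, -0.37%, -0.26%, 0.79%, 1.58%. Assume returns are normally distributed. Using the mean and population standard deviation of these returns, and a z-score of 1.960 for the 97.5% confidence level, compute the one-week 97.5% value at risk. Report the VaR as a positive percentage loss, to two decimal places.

1.34

Mean return μ = 1.070 / 6 = 0.1783%
Σ(r − μ)² = (-0.67 − 0.1783)² + (0 − 0.1783)² + (-0.37 − 0.1783)² + … = 3.5831
σ = √[3.5831 / 6] = 0.7728%
VaR = −(μ − z·σ) = −(0.1783 − 1.960 × 0.7728) = −(-1.3364) = 1.3364%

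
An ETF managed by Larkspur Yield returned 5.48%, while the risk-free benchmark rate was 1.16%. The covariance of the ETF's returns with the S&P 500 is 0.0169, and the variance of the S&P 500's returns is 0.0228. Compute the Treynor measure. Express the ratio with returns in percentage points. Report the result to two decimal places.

5.83

β = Cov / Var = 0.0169 / 0.0228 = 0.7412
Treynor = (Rp − Rf) / β = (5.48% − 1.16%) / 0.7412 = 4.32 / 0.7412 = 5.8284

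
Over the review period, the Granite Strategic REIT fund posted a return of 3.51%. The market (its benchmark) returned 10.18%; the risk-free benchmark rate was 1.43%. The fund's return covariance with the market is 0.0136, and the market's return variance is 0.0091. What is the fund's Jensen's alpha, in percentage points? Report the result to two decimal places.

β = Cov / Var = 0.0136 / 0.0091 = 1.4945
E[R] = Rf + β(Rm − Rf) = 1.43% + 1.4945 × (10.18% − 1.43%) = 14.5069%
α = Rp − E[R] = 3.51% − 14.5069% = -10.9969

-11.00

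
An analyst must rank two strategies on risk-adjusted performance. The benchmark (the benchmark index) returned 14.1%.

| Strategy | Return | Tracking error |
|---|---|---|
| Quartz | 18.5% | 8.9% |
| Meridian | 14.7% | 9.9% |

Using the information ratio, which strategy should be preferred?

Quartz

Quartz: IR = (18.5% − 14.1%) / 8.9% = 0.494
Meridian: IR = (14.7% − 14.1%) / 9.9% = 0.061
Highest: Quartz (0.494).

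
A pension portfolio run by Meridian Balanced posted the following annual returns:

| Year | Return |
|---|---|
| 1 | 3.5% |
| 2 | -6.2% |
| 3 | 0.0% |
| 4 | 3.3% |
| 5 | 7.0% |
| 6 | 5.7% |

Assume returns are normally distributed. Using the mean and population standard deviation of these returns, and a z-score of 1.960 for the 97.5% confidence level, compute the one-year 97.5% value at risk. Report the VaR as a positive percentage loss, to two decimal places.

6.31

Mean return μ = 13.30 / 6 = 2.2167%
Population std dev = √[113.5883 / 6] = 4.3510%
VaR = −(μ − z·σ) = −(2.2167 − 1.960 × 4.3510) = −(-6.3113) = 6.3113%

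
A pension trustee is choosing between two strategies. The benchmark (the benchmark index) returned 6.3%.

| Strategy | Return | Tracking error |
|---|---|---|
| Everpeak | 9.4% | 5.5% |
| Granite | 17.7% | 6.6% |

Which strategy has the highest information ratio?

Granite

Everpeak: IR = (9.4% − 6.3%) / 5.5% = 0.564
Granite: IR = (17.7% − 6.3%) / 6.6% = 1.727
Highest: Granite (1.727).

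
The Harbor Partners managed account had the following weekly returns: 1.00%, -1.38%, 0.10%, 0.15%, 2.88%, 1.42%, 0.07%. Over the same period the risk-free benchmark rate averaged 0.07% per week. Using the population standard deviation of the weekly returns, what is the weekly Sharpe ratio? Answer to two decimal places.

0.43

r̄ = (1 − 1.38 + 0.1 + 0.15 + 2.88 + 1.42 + 0.07) / 7 = 0.6057%
Population std dev = √[10.6844 / 7] = 1.2355%
Sharpe = (r̄ − rf) / σ = (0.6057 − 0.07) / 1.2355 = 0.5357 / 1.2355 = 0.4336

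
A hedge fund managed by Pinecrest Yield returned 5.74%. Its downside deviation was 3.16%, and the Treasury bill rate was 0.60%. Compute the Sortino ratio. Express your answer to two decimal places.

1.63

Sortino = (Rp − Rf) / σd = (5.74% − 0.60%) / 3.16% = 5.14% / 3.16% = 1.6266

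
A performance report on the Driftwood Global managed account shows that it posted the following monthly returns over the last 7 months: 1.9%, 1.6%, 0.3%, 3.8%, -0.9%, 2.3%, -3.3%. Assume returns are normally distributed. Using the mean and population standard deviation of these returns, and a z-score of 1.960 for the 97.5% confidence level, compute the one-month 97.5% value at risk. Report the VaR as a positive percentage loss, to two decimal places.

Mean return r̄ = 5.70 / 7 = 0.8143%
Σ(r − r̄)² = (1.9 − 0.8143)² + (1.6 − 0.8143)² + (0.3 − 0.8143)² + … = 33.0486
σ = √[33.0486 / 7] = 2.1728%
VaR = −(r̄ − z·σ) = −(0.8143 − 1.960 × 2.1728) = −(-3.4444) = 3.4444%

3.44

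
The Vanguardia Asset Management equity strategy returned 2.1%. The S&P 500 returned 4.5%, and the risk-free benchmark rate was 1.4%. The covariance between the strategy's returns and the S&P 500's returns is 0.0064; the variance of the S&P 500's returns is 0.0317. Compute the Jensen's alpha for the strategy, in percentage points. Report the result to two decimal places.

0.07

β = Cov / Var = 0.0064 / 0.0317 = 0.2019
E[R] = Rf + β(Rm − Rf) = 1.4% + 0.2019 × (4.5% − 1.4%) = 2.0259%
α = Rp − E[R] = 2.1% − 2.0259% = 0.0741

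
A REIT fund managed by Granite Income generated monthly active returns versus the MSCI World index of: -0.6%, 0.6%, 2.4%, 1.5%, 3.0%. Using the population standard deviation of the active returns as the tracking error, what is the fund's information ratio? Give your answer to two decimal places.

μ = (-0.6 + 0.6 + 2.4 + 1.5 + 3) / 5 = 1.3800%
Σ(r − μ)² = (-0.6 − 1.3800)² + (0.6 − 1.3800)² + … = 8.2080
σ = √[8.2080 / 5] = 1.2812%
IR = μ / tracking error = 1.3800 / 1.2812 = 1.0771

1.08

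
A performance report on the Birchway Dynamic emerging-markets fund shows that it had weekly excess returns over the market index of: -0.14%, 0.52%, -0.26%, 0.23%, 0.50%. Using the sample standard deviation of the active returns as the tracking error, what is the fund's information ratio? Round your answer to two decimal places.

0.47

r̄ = (-0.14 + 0.52 − 0.26 + 0.23 + 0.5) / 5 = 0.1700%
Σ(r − r̄)² = (-0.14 − 0.1700)² + (0.52 − 0.1700)² + (-0.26 − 0.1700)² + … = 0.5160
sample σ = √(0.5160 / 4) = √0.1290 = 0.3592%
IR = r̄ / tracking error = 0.1700 / 0.3592 = 0.4733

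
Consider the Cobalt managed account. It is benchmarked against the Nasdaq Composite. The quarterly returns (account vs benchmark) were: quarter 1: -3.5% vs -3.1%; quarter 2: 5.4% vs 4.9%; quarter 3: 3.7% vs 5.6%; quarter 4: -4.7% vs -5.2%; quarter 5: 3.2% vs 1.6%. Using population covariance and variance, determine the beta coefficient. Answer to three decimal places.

r̄p = 0.8200%,  r̄m = 0.7600%
Cov = Σ(rp − r̄p)(rm − r̄m) / 5 = 16.8948
Var(rm) = Σ(rm − r̄m)² / 5 = 18.3384
β = Cov / Var = 16.8948 / 18.3384 = 0.9213

0.921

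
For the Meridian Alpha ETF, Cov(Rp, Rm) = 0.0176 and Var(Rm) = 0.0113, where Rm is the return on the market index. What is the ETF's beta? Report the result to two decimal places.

1.56

β = Cov(Rp, Rm) / Var(Rm) = 0.0176 / 0.0113 = 1.5575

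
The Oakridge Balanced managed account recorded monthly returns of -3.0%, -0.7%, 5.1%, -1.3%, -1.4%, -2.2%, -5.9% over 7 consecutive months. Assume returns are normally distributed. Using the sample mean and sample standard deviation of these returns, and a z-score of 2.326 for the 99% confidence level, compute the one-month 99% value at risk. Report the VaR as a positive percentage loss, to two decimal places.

r̄ = (-3 − 0.7 + 5.1 − 1.3 − 1.4 − 2.2 − 5.9) / 7 = -9.40 / 7 = -1.3429%
Σ(r − r̄)² = (-3 − (-1.3429))² + (-0.7 − (-1.3429))² + … = 66.1771
sample σ = √(66.1771 / 6) = √11.0295 = 3.3211%
VaR = −(r̄ − z·σ) = −(-1.3429 − 2.326 × 3.3211) = −(-9.0678) = 9.0678%

9.07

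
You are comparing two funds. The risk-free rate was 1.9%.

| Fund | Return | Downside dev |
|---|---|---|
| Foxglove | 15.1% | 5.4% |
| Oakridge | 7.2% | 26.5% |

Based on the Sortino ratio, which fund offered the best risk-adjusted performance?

Foxglove

Foxglove: Sortino ratio = (15.1% − 1.9%) / 5.4% = 2.444
Oakridge: Sortino ratio = (7.2% − 1.9%) / 26.5% = 0.200
Highest: Foxglove (2.444).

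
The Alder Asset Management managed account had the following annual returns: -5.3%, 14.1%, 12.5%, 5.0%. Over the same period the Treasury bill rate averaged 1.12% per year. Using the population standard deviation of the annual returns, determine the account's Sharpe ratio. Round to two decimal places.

0.71

μ = (-5.3 + 14.1 + 12.5 + 5) / 4 = 6.5750%
Σ(r − μ)² = 235.2275; population σ = √(235.2275/4) = 7.6686%
Sharpe = (μ − rf) / σ = (6.5750 − 1.12) / 7.6686 = 5.4550 / 7.6686 = 0.7113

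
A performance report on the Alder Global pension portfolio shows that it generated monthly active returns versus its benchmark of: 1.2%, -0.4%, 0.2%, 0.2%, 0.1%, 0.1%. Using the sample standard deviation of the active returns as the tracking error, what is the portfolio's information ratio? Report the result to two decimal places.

0.45

μ = (1.2 − 0.4 + 0.2 + 0.2 + 0.1 + 0.1) / 6 = 0.2333%
Σ(r − μ)² = (1.2 − 0.2333)² + (-0.4 − 0.2333)² + … = 1.3733
σ = √[1.3733 / 5] = 0.5241%
IR = μ / tracking error = 0.2333 / 0.5241 = 0.4451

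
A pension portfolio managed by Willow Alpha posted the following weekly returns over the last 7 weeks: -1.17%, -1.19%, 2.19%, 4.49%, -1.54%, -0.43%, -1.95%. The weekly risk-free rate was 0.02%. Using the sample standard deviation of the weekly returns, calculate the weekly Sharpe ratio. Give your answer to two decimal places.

0.02

r̄ = (-1.17 − 1.19 + 2.19 + 4.49 − 1.54 − 0.43 − 1.95) / 7 = 0.400 / 7 = 0.0571%
Σ(r − r̄)² = (-1.17 − 0.0571)² + (-1.19 − 0.0571)² + … = 34.0773
sample σ = √(34.0773 / 6) = √5.6796 = 2.3832%
Sharpe = (r̄ − rf) / σ = (0.0571 − 0.02) / 2.3832 = 0.0371 / 2.3832 = 0.0156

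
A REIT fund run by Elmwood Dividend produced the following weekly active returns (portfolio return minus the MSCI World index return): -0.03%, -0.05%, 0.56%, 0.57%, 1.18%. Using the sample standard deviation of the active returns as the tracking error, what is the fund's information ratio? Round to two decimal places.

μ = (-0.03 − 0.05 + 0.56 + 0.57 + 1.18) / 5 = 0.4460%
Sample σ = √[Σ(r − μ)² / 4] = √[1.0397 / 4] = √0.2599 = 0.5098%
IR = μ / tracking error = 0.4460 / 0.5098 = 0.8749

0.87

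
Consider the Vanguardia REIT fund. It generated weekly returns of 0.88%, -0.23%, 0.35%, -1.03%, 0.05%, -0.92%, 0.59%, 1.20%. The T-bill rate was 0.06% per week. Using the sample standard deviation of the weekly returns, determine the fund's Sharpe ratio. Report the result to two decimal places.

Mean return μ = 0.890 / 8 = 0.1113%
Σ(r − μ)² = (0.88 − 0.1113)² + (-0.23 − 0.1113)² + … = 4.5487
sample σ = √(4.5487 / 7) = √0.6498 = 0.8061%
Sharpe = (μ − rf) / σ = (0.1113 − 0.06) / 0.8061 = 0.0513 / 0.8061 = 0.0636

0.06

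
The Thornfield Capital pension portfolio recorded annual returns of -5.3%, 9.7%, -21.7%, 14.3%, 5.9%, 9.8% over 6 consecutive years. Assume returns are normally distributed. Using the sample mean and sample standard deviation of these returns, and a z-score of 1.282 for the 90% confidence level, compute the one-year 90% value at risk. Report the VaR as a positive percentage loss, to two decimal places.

r̄ = (-5.3 + 9.7 − 21.7 + 14.3 + 5.9 + 9.8) / 6 = 2.1167%
Σ(r − r̄)² = 901.5283; sample σ = √(901.5283/5) = 13.4278%
VaR = −(r̄ − z·σ) = −(2.1167 − 1.282 × 13.4278) = −(-15.0977) = 15.0977%

15.10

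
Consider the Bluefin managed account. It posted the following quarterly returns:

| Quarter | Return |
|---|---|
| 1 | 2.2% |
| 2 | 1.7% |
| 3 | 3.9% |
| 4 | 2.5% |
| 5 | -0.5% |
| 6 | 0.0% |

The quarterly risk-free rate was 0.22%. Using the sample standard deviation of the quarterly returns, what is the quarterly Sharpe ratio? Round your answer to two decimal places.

0.86

Mean return r̄ = 9.80 / 6 = 1.6333%
Σ(r − r̄)² = 13.4333; sample σ = √(13.4333/5) = 1.6391%
Sharpe = (r̄ − rf) / σ = (1.6333 − 0.22) / 1.6391 = 1.4133 / 1.6391 = 0.8622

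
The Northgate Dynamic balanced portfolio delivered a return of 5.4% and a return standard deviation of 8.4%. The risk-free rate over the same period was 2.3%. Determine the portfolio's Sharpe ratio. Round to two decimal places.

0.37

Sharpe = (Rp − Rf) / σp = (5.4% − 2.3%) / 8.4% = 3.10% / 8.4% = 0.3690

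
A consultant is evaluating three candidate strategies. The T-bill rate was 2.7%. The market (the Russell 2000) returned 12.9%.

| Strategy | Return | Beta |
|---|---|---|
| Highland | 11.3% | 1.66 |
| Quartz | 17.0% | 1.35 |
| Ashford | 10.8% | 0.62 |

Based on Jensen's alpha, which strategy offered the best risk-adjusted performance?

Highland: α = 11.3% − [2.7% + 1.66 × (12.9% − 2.7%)] = -8.332
Quartz: α = 17.0% − [2.7% + 1.35 × (12.9% − 2.7%)] = 0.530
Ashford: α = 10.8% − [2.7% + 0.62 × (12.9% − 2.7%)] = 1.776
Highest: Ashford (1.776).

Ashford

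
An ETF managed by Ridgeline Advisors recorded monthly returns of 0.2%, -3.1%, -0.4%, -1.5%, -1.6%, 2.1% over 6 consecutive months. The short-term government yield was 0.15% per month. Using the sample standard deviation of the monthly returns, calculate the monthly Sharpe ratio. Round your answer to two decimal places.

-0.49

μ = (0.2 − 3.1 − 0.4 − 1.5 − 1.6 + 2.1) / 6 = -0.7167%
Sample std dev = √[15.9483 / 5] = 1.7860%
Sharpe = (μ − rf) / σ = (-0.7167 − 0.15) / 1.7860 = -0.8667 / 1.7860 = -0.4853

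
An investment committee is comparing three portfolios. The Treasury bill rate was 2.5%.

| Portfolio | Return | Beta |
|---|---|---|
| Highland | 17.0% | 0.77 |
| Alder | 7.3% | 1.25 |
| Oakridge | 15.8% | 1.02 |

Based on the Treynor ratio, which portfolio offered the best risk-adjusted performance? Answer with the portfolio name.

Highland

Highland: Treynor = (17.0% − 2.5%) / 0.77 = 18.831
Alder: Treynor = (7.3% − 2.5%) / 1.25 = 3.840
Oakridge: Treynor = (15.8% − 2.5%) / 1.02 = 13.039
Highest: Highland (18.831).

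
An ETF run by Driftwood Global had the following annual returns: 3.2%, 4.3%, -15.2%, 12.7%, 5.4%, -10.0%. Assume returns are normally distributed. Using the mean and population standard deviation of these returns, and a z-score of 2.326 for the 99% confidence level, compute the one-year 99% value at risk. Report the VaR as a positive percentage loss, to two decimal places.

22.21

μ = (3.2 + 4.3 − 15.2 + 12.7 + 5.4 − 10) / 6 = 0.40 / 6 = 0.0667%
Σ(r − μ)² = 550.1933; population σ = √(550.1933/6) = 9.5760%
VaR = −(μ − z·σ) = −(0.0667 − 2.326 × 9.5760) = −(-22.2071) = 22.2071%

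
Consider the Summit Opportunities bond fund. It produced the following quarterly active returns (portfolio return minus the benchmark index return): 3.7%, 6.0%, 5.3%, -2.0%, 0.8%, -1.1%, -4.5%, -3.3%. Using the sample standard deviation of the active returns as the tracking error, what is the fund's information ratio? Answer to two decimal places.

Mean return r̄ = 4.90 / 8 = 0.6125%
Σ(r − r̄)² = 111.7688; sample σ = √(111.7688/7) = 3.9959%
IR = r̄ / tracking error = 0.6125 / 3.9959 = 0.1533

0.15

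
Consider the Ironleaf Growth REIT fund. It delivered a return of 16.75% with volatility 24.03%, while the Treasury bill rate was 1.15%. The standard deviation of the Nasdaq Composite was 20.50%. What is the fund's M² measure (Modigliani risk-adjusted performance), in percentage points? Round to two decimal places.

14.46

Sharpe = (Rp − Rf) / σp = (16.75% − 1.15%) / 24.03% = 0.6492
M² = Rf + Sharpe × σm = 1.15% + 0.6492 × 20.50% = 14.4586%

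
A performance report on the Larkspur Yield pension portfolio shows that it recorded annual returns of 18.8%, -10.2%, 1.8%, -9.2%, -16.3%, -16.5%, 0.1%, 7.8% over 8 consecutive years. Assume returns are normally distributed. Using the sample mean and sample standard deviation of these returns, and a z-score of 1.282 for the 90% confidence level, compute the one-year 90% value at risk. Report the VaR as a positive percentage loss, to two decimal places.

18.84

r̄ = (18.8 − 10.2 + 1.8 − 9.2 − 16.3 − 16.5 + 0.1 + 7.8) / 8 = -23.70 / 8 = -2.9625%
Sample std dev = √[1073.9388 / 7] = 12.3863%
VaR = −(r̄ − z·σ) = −(-2.9625 − 1.282 × 12.3863) = −(-18.8417) = 18.8417%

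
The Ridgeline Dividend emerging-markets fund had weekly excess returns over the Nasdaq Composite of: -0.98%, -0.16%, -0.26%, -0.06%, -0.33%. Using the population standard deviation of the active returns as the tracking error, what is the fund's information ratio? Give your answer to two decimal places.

Mean return μ = -1.790 / 5 = -0.3580%
Σ(r − μ)² = (-0.98 − (-0.3580))² + (-0.16 − (-0.3580))² + … = 0.5253
σ = √[0.5253 / 5] = 0.3241%
IR = μ / tracking error = -0.3580 / 0.3241 = -1.1046

-1.10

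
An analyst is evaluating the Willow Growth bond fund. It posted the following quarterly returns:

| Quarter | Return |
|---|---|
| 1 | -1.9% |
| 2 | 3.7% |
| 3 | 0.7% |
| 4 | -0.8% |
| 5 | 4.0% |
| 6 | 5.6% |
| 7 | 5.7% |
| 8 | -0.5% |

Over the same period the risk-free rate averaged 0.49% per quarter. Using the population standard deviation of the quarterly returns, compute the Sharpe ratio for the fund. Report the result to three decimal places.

Mean return r̄ = 16.50 / 8 = 2.0625%
Σ(r − r̄)² = (-1.9 − 2.0625)² + (3.7 − 2.0625)² + … = 64.4988
population σ = √(64.4988 / 8) = √8.0624 = 2.8394%
Sharpe = (r̄ − rf) / σ = (2.0625 − 0.49) / 2.8394 = 1.5725 / 2.8394 = 0.5538

0.554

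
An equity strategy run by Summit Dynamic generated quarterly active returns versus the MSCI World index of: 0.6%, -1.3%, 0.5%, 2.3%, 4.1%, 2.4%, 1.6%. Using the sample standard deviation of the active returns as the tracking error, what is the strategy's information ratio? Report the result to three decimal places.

0.845

Mean return r̄ = 10.20 / 7 = 1.4571%
Σ(r − r̄)² = 17.8571; sample σ = √(17.8571/6) = 1.7252%
IR = r̄ / tracking error = 1.4571 / 1.7252 = 0.8446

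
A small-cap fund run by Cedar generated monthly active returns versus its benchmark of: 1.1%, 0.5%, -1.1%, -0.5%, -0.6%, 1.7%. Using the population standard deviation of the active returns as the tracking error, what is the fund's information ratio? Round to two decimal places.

μ = (1.1 + 0.5 − 1.1 − 0.5 − 0.6 + 1.7) / 6 = 1.10 / 6 = 0.1833%
Σ(r − μ)² = (1.1 − 0.1833)² + (0.5 − 0.1833)² + (-1.1 − 0.1833)² + … = 5.9683
population σ = √(5.9683 / 6) = √0.9947 = 0.9973%
IR = μ / tracking error = 0.1833 / 0.9973 = 0.1838

0.18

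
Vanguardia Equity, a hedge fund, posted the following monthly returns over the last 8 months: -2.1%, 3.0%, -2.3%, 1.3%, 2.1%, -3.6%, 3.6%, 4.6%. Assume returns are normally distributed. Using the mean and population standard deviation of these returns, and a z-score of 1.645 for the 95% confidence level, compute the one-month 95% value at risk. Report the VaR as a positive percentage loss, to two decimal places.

3.92

r̄ = (-2.1 + 3 − 2.3 + 1.3 + 2.1 − 3.6 + 3.6 + 4.6) / 8 = 6.60 / 8 = 0.8250%
Σ(r − r̄)² = (-2.1 − 0.8250)² + (3 − 0.8250)² + (-2.3 − 0.8250)² + … = 66.4350
population σ = √(66.4350 / 8) = √8.3044 = 2.8817%
VaR = −(r̄ − z·σ) = −(0.8250 − 1.645 × 2.8817) = −(-3.9154) = 3.9154%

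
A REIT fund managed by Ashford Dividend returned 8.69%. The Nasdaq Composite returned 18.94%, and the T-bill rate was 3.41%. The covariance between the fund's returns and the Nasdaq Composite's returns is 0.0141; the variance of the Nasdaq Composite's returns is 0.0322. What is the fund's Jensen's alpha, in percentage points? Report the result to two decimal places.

-1.52

β = Cov / Var = 0.0141 / 0.0322 = 0.4379
E[R] = Rf + β(Rm − Rf) = 3.41% + 0.4379 × (18.94% − 3.41%) = 10.2106%
α = Rp − E[R] = 8.69% − 10.2106% = -1.5206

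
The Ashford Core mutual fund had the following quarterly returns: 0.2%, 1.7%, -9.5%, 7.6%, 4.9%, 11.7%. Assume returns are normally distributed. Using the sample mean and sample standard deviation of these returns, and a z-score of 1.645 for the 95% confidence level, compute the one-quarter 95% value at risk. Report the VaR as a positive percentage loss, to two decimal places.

9.23

Mean return μ = 16.60 / 6 = 2.7667%
Σ(r − μ)² = (0.2 − 2.7667)² + (1.7 − 2.7667)² + (-9.5 − 2.7667)² + … = 265.9133
σ = √[265.9133 / 5] = 7.2926%
VaR = −(μ − z·σ) = −(2.7667 − 1.645 × 7.2926) = −(-9.2296) = 9.2296%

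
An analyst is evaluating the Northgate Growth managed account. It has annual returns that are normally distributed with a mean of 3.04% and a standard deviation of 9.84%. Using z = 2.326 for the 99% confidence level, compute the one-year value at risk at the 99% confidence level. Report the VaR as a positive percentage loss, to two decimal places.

VaR (as % loss) = −(μ − z·σ) = −(3.04% − 2.326 × 9.84%) = −(-19.84784%) = 19.84784%

19.85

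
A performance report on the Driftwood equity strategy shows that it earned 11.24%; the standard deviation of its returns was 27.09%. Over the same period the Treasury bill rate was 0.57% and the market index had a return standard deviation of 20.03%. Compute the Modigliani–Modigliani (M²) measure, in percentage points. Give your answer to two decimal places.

8.46

Sharpe = (Rp − Rf) / σp = (11.24% − 0.57%) / 27.09% = 0.3939
M² = Rf + Sharpe × σm = 0.57% + 0.3939 × 20.03% = 8.4598%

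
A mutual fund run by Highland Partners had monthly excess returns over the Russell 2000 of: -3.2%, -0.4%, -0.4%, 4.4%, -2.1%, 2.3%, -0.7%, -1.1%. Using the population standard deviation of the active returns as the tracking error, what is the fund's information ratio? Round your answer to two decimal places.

r̄ = (-3.2 − 0.4 − 0.4 + 4.4 − 2.1 + 2.3 − 0.7 − 1.1) / 8 = -1.20 / 8 = -0.1500%
Σ(r − r̄)² = (-3.2 − (-0.1500))² + (-0.4 − (-0.1500))² + (-0.4 − (-0.1500))² + … = 41.1400
σ = √[41.1400 / 8] = 2.2677%
IR = r̄ / tracking error = -0.1500 / 2.2677 = -0.0661

-0.07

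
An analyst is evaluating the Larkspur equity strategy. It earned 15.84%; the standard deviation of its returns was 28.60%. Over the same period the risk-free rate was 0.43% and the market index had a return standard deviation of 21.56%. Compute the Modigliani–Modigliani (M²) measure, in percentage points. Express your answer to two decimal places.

Sharpe = (Rp − Rf) / σp = (15.84% − 0.43%) / 28.60% = 0.5388
M² = Rf + Sharpe × σm = 0.43% + 0.5388 × 21.56% = 12.0465%

12.05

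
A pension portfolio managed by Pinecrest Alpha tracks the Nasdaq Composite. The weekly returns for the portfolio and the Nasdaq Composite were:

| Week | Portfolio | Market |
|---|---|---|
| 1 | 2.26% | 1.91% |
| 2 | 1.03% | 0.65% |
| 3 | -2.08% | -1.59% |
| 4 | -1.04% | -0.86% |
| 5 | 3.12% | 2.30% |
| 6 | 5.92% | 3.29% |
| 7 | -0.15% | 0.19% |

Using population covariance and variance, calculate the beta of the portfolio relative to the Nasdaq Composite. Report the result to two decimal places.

r̄p = 1.2943%,  r̄m = 0.8414%
Cov = Σ(rp − r̄p)(rm − r̄m) / 7 = 4.0270
Var(rm) = Σ(rm − r̄m)² / 7 = 2.6475
β = Cov / Var = 4.0270 / 2.6475 = 1.5211

1.52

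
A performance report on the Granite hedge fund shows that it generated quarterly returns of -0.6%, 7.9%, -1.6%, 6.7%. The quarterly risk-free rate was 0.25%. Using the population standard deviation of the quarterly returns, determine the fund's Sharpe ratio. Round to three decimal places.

r̄ = (-0.6 + 7.9 − 1.6 + 6.7) / 4 = 3.1000%
Σ(r − r̄)² = (-0.6 − 3.1000)² + (7.9 − 3.1000)² + … = 71.7800
population σ = √(71.7800 / 4) = √17.9450 = 4.2362%
Sharpe = (r̄ − rf) / σ = (3.1000 − 0.25) / 4.2362 = 2.8500 / 4.2362 = 0.6728

0.673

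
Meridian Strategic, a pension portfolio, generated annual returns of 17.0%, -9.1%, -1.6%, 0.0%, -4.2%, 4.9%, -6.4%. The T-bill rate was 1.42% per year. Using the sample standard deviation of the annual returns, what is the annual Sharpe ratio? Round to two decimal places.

r̄ = (17 − 9.1 − 1.6 + 0 − 4.2 + 4.9 − 6.4) / 7 = 0.60 / 7 = 0.0857%
Sample std dev = √[456.9286 / 6] = 8.7267%
Sharpe = (r̄ − rf) / σ = (0.0857 − 1.42) / 8.7267 = -1.3343 / 8.7267 = -0.1529

-0.15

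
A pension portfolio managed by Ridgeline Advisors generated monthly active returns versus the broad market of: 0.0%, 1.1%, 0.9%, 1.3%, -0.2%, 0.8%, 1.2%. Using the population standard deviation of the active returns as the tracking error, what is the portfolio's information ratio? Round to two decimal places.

1.33

r̄ = (0 + 1.1 + 0.9 + 1.3 − 0.2 + 0.8 + 1.2) / 7 = 5.10 / 7 = 0.7286%
Population std dev = √[2.1143 / 7] = 0.5496%
IR = r̄ / tracking error = 0.7286 / 0.5496 = 1.3257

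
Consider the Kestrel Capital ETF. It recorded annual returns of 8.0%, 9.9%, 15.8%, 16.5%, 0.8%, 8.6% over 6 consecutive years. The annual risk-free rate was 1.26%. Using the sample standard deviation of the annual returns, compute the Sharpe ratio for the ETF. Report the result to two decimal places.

μ = (8 + 9.9 + 15.8 + 16.5 + 0.8 + 8.6) / 6 = 59.60 / 6 = 9.9333%
Σ(r − μ)² = (8 − 9.9333)² + (9.9 − 9.9333)² + (15.8 − 9.9333)² + … = 166.4733
σ = √[166.4733 / 5] = 5.7702%
Sharpe = (μ − rf) / σ = (9.9333 − 1.26) / 5.7702 = 8.6733 / 5.7702 = 1.5031

1.50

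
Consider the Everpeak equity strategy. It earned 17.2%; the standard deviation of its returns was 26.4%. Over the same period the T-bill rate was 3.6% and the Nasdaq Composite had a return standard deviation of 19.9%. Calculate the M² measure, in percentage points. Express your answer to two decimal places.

Sharpe = (Rp − Rf) / σp = (17.2% − 3.6%) / 26.4% = 0.5152
M² = Rf + Sharpe × σm = 3.6% + 0.5152 × 19.9% = 13.8525%

13.85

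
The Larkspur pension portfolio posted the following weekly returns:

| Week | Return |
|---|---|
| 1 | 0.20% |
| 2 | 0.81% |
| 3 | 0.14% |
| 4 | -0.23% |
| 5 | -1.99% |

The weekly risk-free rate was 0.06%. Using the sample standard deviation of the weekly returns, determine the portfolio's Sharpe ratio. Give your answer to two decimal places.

Mean return μ = -1.070 / 5 = -0.2140%
Sample std dev = √[4.4997 / 4] = 1.0606%
Sharpe = (μ − rf) / σ = (-0.2140 − 0.06) / 1.0606 = -0.2740 / 1.0606 = -0.2583

-0.26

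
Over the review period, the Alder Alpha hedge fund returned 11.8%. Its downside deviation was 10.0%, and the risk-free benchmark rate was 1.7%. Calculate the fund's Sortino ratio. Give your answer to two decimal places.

Sortino = (Rp − Rf) / σd = (11.8% − 1.7%) / 10.0% = 10.10% / 10.0% = 1.0100

1.01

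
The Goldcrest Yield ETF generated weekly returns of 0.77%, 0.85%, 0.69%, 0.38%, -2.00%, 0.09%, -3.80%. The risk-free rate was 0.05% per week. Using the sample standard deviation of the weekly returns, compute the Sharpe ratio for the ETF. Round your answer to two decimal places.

-0.27

r̄ = (0.77 + 0.85 + 0.69 + 0.38 − 2 + 0.09 − 3.8) / 7 = -3.020 / 7 = -0.4314%
Sample σ = √[Σ(r − r̄)² / 6] = √[19.0811 / 6] = √3.1802 = 1.7833%
Sharpe = (r̄ − rf) / σ = (-0.4314 − 0.05) / 1.7833 = -0.4814 / 1.7833 = -0.2699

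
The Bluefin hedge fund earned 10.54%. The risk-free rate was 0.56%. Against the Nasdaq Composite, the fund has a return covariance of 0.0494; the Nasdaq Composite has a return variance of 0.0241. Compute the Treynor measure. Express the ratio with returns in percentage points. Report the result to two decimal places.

4.87

β = Cov / Var = 0.0494 / 0.0241 = 2.0498
Treynor = (Rp − Rf) / β = (10.54% − 0.56%) / 2.0498 = 9.98 / 2.0498 = 4.8688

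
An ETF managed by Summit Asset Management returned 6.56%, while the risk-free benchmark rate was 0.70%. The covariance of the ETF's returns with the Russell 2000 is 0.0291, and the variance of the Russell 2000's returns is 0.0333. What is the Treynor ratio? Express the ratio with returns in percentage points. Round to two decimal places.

6.71

β = Cov / Var = 0.0291 / 0.0333 = 0.8739
Treynor = (Rp − Rf) / β = (6.56% − 0.70%) / 0.8739 = 5.86 / 0.8739 = 6.7056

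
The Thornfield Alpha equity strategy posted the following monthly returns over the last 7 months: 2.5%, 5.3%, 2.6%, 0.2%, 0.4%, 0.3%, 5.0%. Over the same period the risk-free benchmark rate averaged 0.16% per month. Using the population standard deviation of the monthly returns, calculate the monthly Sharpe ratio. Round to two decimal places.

Mean return r̄ = 16.30 / 7 = 2.3286%
Σ(r − r̄)² = (2.5 − 2.3286)² + (5.3 − 2.3286)² + (2.6 − 2.3286)² + … = 28.4343
population σ = √(28.4343 / 7) = √4.0620 = 2.0154%
Sharpe = (r̄ − rf) / σ = (2.3286 − 0.16) / 2.0154 = 2.1686 / 2.0154 = 1.0760

1.08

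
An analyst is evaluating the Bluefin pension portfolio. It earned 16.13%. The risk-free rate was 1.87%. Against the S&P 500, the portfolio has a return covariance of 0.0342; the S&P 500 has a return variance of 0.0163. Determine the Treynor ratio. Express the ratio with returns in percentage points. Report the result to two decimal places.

6.80

β = Cov / Var = 0.0342 / 0.0163 = 2.0982
Treynor = (Rp − Rf) / β = (16.13% − 1.87%) / 2.0982 = 14.26 / 2.0982 = 6.7963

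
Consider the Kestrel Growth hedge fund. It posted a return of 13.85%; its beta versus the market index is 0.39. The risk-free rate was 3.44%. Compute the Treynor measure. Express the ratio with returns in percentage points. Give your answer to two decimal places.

Treynor = (Rp − Rf) / β = (13.85% − 3.44%) / 0.39 = 10.41 / 0.39 = 26.6923

26.69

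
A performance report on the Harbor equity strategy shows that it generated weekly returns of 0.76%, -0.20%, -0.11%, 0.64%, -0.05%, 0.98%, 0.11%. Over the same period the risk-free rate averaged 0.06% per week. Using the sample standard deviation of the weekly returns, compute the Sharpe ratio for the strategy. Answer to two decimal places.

0.51

μ = (0.76 − 0.2 − 0.11 + 0.64 − 0.05 + 0.98 + 0.11) / 7 = 0.3043%
Σ(r − μ)² = (0.76 − 0.3043)² + (-0.2 − 0.3043)² + (-0.11 − 0.3043)² + … = 1.3662
σ = √[1.3662 / 6] = 0.4772%
Sharpe = (μ − rf) / σ = (0.3043 − 0.06) / 0.4772 = 0.2443 / 0.4772 = 0.5119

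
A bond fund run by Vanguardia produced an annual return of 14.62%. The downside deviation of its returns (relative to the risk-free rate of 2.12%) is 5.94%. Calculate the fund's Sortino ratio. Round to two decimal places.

Sortino = (Rp − Rf) / σd = (14.62% − 2.12%) / 5.94% = 12.50% / 5.94% = 2.1044

2.10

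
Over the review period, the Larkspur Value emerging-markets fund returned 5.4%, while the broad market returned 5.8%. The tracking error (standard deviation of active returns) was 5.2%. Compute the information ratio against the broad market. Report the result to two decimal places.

-0.08

IR = (Rp − Rb) / TE = (5.4% − 5.8%) / 5.2% = -0.40% / 5.2% = -0.0769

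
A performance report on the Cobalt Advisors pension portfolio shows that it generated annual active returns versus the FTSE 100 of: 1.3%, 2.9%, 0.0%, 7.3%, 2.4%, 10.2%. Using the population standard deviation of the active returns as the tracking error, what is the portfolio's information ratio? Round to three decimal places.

1.126

μ = (1.3 + 2.9 + 0 + 7.3 + 2.4 + 10.2) / 6 = 24.10 / 6 = 4.0167%
Population std dev = √[76.3883 / 6] = 3.5681%
IR = μ / tracking error = 4.0167 / 3.5681 = 1.1257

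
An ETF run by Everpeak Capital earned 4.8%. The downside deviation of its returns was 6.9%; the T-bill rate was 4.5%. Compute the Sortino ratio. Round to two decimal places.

Sortino = (Rp − Rf) / σd = (4.8% − 4.5%) / 6.9% = 0.30% / 6.9% = 0.0435

0.04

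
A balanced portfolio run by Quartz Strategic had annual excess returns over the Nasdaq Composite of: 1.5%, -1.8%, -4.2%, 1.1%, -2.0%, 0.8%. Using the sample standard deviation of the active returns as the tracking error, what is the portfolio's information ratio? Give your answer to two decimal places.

-0.34

r̄ = (1.5 − 1.8 − 4.2 + 1.1 − 2 + 0.8) / 6 = -0.7667%
Σ(r − r̄)² = (1.5 − (-0.7667))² + (-1.8 − (-0.7667))² + … = 25.4533
σ = √[25.4533 / 5] = 2.2562%
IR = r̄ / tracking error = -0.7667 / 2.2562 = -0.3398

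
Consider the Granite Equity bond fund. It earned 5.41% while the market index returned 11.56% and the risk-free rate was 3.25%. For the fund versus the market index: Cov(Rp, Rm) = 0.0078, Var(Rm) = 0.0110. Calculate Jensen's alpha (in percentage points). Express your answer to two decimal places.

β = Cov / Var = 0.0078 / 0.0110 = 0.7091
E[R] = Rf + β(Rm − Rf) = 3.25% + 0.7091 × (11.56% − 3.25%) = 9.1426%
α = Rp − E[R] = 5.41% − 9.1426% = -3.7326

-3.73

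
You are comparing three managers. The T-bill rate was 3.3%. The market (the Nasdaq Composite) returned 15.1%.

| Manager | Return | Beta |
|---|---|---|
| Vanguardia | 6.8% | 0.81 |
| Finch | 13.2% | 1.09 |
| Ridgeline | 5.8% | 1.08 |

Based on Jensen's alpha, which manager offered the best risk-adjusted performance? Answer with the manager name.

Finch

Vanguardia: α = 6.8% − [3.3% + 0.81 × (15.1% − 3.3%)] = -6.058
Finch: α = 13.2% − [3.3% + 1.09 × (15.1% − 3.3%)] = -2.962
Ridgeline: α = 5.8% − [3.3% + 1.08 × (15.1% − 3.3%)] = -10.244
Highest: Finch (-2.962).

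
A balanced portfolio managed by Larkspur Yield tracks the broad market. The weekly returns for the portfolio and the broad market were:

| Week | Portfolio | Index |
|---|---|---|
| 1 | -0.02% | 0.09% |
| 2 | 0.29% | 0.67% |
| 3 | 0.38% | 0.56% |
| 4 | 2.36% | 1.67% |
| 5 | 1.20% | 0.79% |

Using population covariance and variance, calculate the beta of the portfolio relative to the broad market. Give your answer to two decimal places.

1.59

r̄p = 0.8420%,  r̄m = 0.7560%
Cov = Σ(rp − r̄p)(rm − r̄m) / 5 = 0.4223
Var(rm) = Σ(rm − r̄m)² / 5 = 0.2652
β = Cov / Var = 0.4223 / 0.2652 = 1.5924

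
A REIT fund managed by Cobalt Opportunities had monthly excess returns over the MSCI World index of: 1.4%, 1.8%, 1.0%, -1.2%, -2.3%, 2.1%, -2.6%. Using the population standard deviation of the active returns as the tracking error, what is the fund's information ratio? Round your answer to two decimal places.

r̄ = (1.4 + 1.8 + 1 − 1.2 − 2.3 + 2.1 − 2.6) / 7 = 0.20 / 7 = 0.0286%
Population σ = √[Σ(r − r̄)² / 7] = √[24.0943 / 7] = √3.4420 = 1.8553%
IR = r̄ / tracking error = 0.0286 / 1.8553 = 0.0154

0.02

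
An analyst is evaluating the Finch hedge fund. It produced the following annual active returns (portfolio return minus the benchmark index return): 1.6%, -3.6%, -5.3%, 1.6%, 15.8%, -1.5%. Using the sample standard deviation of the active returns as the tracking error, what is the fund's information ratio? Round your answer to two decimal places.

Mean return μ = 8.60 / 6 = 1.4333%
Σ(r − μ)² = 285.7333; sample σ = √(285.7333/5) = 7.5595%
IR = μ / tracking error = 1.4333 / 7.5595 = 0.1896

0.19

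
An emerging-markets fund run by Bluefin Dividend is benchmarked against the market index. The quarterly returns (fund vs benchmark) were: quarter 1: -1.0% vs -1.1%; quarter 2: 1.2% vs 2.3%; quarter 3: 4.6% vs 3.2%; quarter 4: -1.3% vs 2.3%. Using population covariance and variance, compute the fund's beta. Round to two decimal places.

0.90

r̄p = 0.8750%,  r̄m = 1.6750%
Cov = Σ(rp − r̄p)(rm − r̄m) / 4 = 2.4319
Var(rm) = Σ(rm − r̄m)² / 4 = 2.7019
β = Cov / Var = 2.4319 / 2.7019 = 0.9001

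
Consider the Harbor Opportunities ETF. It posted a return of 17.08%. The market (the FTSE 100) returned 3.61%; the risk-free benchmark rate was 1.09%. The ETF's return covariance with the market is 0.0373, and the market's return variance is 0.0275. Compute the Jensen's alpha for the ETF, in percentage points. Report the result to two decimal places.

12.57

β = Cov / Var = 0.0373 / 0.0275 = 1.3564
E[R] = Rf + β(Rm − Rf) = 1.09% + 1.3564 × (3.61% − 1.09%) = 4.5081%
α = Rp − E[R] = 17.08% − 4.5081% = 12.5719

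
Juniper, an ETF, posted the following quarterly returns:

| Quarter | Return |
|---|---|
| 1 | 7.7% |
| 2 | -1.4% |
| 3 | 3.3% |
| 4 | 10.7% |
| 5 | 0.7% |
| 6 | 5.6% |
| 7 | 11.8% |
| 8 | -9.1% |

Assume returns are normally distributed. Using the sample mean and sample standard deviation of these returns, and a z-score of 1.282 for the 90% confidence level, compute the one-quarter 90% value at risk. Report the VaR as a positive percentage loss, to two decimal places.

Mean return μ = 29.30 / 8 = 3.6625%
Σ(r − μ)² = 333.2188; sample σ = √(333.2188/7) = 6.8995%
VaR = −(μ − z·σ) = −(3.6625 − 1.282 × 6.8995) = −(-5.1827) = 5.1827%

5.18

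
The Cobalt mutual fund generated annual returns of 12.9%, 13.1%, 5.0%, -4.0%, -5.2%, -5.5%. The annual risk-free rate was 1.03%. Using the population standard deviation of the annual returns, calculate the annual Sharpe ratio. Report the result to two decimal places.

μ = (12.9 + 13.1 + 5 − 4 − 5.2 − 5.5) / 6 = 16.30 / 6 = 2.7167%
Σ(r − μ)² = 392.0283; population σ = √(392.0283/6) = 8.0832%
Sharpe = (μ − rf) / σ = (2.7167 − 1.03) / 8.0832 = 1.6867 / 8.0832 = 0.2087

0.21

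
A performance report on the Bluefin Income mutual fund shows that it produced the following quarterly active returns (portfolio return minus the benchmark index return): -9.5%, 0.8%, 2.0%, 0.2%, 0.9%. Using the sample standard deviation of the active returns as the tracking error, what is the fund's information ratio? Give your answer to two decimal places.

-0.24

r̄ = (-9.5 + 0.8 + 2 + 0.2 + 0.9) / 5 = -1.1200%
Σ(r − r̄)² = 89.4680; sample σ = √(89.4680/4) = 4.7294%
IR = r̄ / tracking error = -1.1200 / 4.7294 = -0.2368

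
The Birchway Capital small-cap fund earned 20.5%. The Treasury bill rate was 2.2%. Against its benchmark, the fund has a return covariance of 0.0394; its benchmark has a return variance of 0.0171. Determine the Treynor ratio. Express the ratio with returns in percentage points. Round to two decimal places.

β = Cov / Var = 0.0394 / 0.0171 = 2.3041
Treynor = (Rp − Rf) / β = (20.5% − 2.2%) / 2.3041 = 18.30 / 2.3041 = 7.9424

7.94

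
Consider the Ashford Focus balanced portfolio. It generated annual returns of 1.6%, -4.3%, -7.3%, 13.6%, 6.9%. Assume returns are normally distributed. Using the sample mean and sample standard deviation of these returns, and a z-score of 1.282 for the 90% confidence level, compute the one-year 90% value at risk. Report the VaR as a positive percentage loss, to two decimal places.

8.72

Mean return μ = 10.50 / 5 = 2.1000%
Σ(r − μ)² = 284.8600; sample σ = √(284.8600/4) = 8.4389%
VaR = −(μ − z·σ) = −(2.1000 − 1.282 × 8.4389) = −(-8.7187) = 8.7187%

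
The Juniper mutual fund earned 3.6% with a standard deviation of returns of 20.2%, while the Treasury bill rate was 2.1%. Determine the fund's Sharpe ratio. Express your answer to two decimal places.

Sharpe = (Rp − Rf) / σp = (3.6% − 2.1%) / 20.2% = 1.50% / 20.2% = 0.0743

0.07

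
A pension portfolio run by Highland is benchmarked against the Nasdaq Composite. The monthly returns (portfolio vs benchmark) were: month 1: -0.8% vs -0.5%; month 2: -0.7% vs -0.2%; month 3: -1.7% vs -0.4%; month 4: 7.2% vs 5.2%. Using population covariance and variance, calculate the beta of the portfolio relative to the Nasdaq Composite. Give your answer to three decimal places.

1.484

r̄p = 1.0000%,  r̄m = 1.0250%
Cov = Σ(rp − r̄p)(rm − r̄m) / 4 = 8.6400
Var(rm) = Σ(rm − r̄m)² / 4 = 5.8219
β = Cov / Var = 8.6400 / 5.8219 = 1.4841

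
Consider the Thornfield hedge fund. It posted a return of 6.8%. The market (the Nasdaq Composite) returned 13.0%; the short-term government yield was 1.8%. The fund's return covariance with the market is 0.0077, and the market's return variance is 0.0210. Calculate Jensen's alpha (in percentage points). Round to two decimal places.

0.89

β = Cov / Var = 0.0077 / 0.0210 = 0.3667
E[R] = Rf + β(Rm − Rf) = 1.8% + 0.3667 × (13.0% − 1.8%) = 5.9070%
α = Rp − E[R] = 6.8% − 5.9070% = 0.8930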